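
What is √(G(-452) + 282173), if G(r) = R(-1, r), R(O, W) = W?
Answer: √281721 ≈ 530.77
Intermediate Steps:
G(r) = r
√(G(-452) + 282173) = √(-452 + 282173) = √281721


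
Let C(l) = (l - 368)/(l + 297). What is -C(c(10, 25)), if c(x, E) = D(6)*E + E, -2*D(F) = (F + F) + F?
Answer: 568/97 ≈ 5.8557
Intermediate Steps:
D(F) = -3*F/2 (D(F) = -((F + F) + F)/2 = -(2*F + F)/2 = -3*F/2)
c(x, E) = -8*E (c(x, E) = (-3/2*6)*E + E = -9*E + E = -8*E)
C(l) = (-368 + l)/(297 + l)
-C(c(10, 25)) = -(-368 - 8*25)/(297 - 8*25) = -(-368 - 200)/(297 - 200) = -(-568)/97 = -1*(-568/97) = 568/97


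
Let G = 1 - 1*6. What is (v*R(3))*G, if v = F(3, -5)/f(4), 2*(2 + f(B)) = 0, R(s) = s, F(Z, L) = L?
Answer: -75/2 ≈ -37.500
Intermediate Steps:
G = -5 (G = 1 - 6 = -5)
f(B) = -2 (f(B) = -2 + (½)*0 = -2 + 0 = -2)
v = 5/2 (v = -5/(-2) = -5*(-½) = 5/2 ≈ 2.5000)
(v*R(3))*G = ((5/2)*3)*(-5) = (15/2)*(-5) = -75/2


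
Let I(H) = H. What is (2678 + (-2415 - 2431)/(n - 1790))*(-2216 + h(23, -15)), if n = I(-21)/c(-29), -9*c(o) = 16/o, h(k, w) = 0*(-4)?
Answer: -202661119984/34121 ≈ -5.9395e+6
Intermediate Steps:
h(k, w) = 0
c(o) = -16/(9*o)
n = -5481/16 (n = -21/((-16/9/(-29))) = -21/((-16/9*(-1/29))) = -21/16/261 = -21*261/16 = -5481/16 ≈ -342.56)
(2678 + (-2415 - 2431)/(n - 1790))*(-2216 + h(23, -15)) = (2678 + (-2415 - 2431)/(-5481/16 - 1790))*(-2216 + 0) = (2678 - 4846/(-34121/16))*(-2216) = (2678 - 4846*(-16/34121))*(-2216) = (2678 + 77536/34121)*(-2216) = (91453574/34121)*(-2216) = -202661119984/34121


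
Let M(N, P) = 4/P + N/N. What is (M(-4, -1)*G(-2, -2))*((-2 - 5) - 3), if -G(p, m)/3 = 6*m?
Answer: 1080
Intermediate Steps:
M(N, P) = 1 + 4/P (M(N, P) = 4/P + 1 = 1 + 4/P)
G(p, m) = -18*m
(M(-4, -1)*G(-2, -2))*((-2 - 5) - 3) = (((4 - 1)/(-1))*(-18*(-2)))*((-2 - 5) - 3) = (-1*3*36)*(-7 - 3) = -3*36*(-10) = -108*(-10) = 1080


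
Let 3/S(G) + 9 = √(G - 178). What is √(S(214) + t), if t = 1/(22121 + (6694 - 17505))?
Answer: I*√127904790/11310 ≈ 0.99996*I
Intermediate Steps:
S(G) = 3/(-9 + √(-178 + G)) (S(G) = 3/(-9 + √(G - 178)) = 3/(-9 + √(-178 + G)))
t = 1/11310 (t = 1/(22121 - 10811) = 1/11310 ≈ 8.8417e-5)
√(S(214) + t) = √(3/(-9 + √(-178 + 214)) + 1/11310) = √(3/(-9 + √36) + 1/11310) = √(3/(-9 + 6) + 1/11310) = √(3/(-3) + 1/11310) = √(3*(-⅓) + 1/11310) = √(-1 + 1/11310) = √(-11309/11310) = I*√127904790/11310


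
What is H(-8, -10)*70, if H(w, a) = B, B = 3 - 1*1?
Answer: 140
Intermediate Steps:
B = 2 (B = 3 - 1 = 2)
H(w, a) = 2
H(-8, -10)*70 = 2*70 = 140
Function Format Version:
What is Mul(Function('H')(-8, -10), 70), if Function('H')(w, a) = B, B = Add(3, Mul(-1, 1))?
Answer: 140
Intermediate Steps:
B = 2 (B = Add(3, -1) = 2)
Function('H')(w, a) = 2
Mul(Function('H')(-8, -10), 70) = Mul(2, 70) = 140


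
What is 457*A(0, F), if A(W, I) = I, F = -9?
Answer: -4113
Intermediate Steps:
457*A(0, F) = 457*(-9) = -4113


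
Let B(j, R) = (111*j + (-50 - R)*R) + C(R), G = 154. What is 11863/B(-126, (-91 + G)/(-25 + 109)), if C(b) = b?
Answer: -189808/224373 ≈ -0.84595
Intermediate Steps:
B(j, R) = R + 111*j + R*(-50 - R) (B(j, R) = (111*j + (-50 - R)*R) + R = (111*j + R*(-50 - R)) + R = R + 111*j + R*(-50 - R))
11863/B(-126, (-91 + G)/(-25 + 109)) = 11863/(-((-91 + 154)/(-25 + 109))² - 49*(-91 + 154)/(-25 + 109) + 111*(-126)) = 11863/(-(63/84)² - 3087/84 - 13986) = 11863/(-(63*(1/84))² - 3087/84 - 13986) = 11863/(-(¾)² - 49*¾ - 13986) = 11863/(-1*9/16 - 147/4 - 13986) = 11863/(-9/16 - 147/4 - 13986) = 11863/(-224373/16) = 11863*(-16/224373) = -189808/224373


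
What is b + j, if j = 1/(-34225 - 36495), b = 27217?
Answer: 1924786239/70720 ≈ 27217.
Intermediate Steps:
j = -1/70720 (j = 1/(-70720) = -1/70720 ≈ -1.4140e-5)
b + j = 27217 - 1/70720 = 1924786239/70720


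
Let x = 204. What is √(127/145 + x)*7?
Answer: 7*√4307515/145 ≈ 100.19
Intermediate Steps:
√(127/145 + x)*7 = √(127/145 + 204)*7 = √(29707/145)*7 = (√4307515/145)*7 = 7*√4307515/145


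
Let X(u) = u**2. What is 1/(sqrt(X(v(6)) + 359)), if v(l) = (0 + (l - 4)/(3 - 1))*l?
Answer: sqrt(395)/395 ≈ 0.050315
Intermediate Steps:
v(l) = l*(-2 + l/2) (v(l) = (0 + (-4 + l)/2)*l = (0 + (-4 + l)*(1/2))*l = (0 + (-2 + l/2))*l = (-2 + l/2)*l = l*(-2 + l/2))
1/(sqrt(X(v(6)) + 359)) = 1/(sqrt(((1/2)*6*(-4 + 6))**2 + 359)) = 1/(sqrt(((1/2)*6*2)**2 + 359)) = 1/(sqrt(6**2 + 359)) = 1/(sqrt(36 + 359)) = 1/(sqrt(395)) = sqrt(395)/395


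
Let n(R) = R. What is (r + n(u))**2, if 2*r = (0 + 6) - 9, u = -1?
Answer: 25/4 ≈ 6.2500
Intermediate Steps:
r = -3/2 (r = ((0 + 6) - 9)/2 = (6 - 9)/2 = (1/2)*(-3) = -3/2 ≈ -1.5000)
(r + n(u))**2 = (-3/2 - 1)**2 = (-5/2)**2 = 25/4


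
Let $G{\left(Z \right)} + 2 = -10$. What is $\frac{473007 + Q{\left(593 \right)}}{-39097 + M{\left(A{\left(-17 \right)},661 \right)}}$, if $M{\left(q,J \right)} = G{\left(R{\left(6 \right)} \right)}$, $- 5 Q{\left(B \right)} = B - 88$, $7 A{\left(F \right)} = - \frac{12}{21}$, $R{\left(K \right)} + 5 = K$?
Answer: $- \frac{67558}{5587} \approx -12.092$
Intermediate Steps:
$R{\left(K \right)} = -5 + K$
$G{\left(Z \right)} = -12$ ($G{\left(Z \right)} = -2 - 10 = -12$)
$A{\left(F \right)} = - \frac{4}{49}$ ($A{\left(F \right)} = \frac{\left(-12\right) \frac{1}{21}}{7} = \frac{1}{7} \left(- \frac{4}{7}\right) = - \frac{4}{49}$)
$Q{\left(B \right)} = \frac{88}{5} - \frac{B}{5}$ ($Q{\left(B \right)} = - \frac{B - 88}{5} = - \frac{-88 + B}{5} = \frac{88}{5} - \frac{B}{5}$)
$M{\left(q,J \right)} = -12$
$\frac{473007 + Q{\left(593 \right)}}{-39097 + M{\left(A{\left(-17 \right)},661 \right)}} = \frac{473007 + \left(\frac{88}{5} - \frac{593}{5}\right)}{-39097 - 12} = \frac{473007 + \left(\frac{88}{5} - \frac{593}{5}\right)}{-39109} = \left(473007 - 101\right) \left(- \frac{1}{39109}\right) = 472906 \left(- \frac{1}{39109}\right) = - \frac{67558}{5587}$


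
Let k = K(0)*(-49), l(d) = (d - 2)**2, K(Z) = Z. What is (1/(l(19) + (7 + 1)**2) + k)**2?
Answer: 1/124609 ≈ 8.0251e-6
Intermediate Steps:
l(d) = (-2 + d)**2
k = 0 (k = 0*(-49) = 0)
(1/(l(19) + (7 + 1)**2) + k)**2 = (1/((-2 + 19)**2 + (7 + 1)**2) + 0)**2 = (1/(17**2 + 8**2) + 0)**2 = (1/(289 + 64) + 0)**2 = (1/353 + 0)**2 = (1/353)**2 = 1/124609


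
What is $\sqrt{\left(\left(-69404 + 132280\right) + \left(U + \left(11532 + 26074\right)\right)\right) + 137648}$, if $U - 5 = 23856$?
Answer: $\sqrt{261991} \approx 511.85$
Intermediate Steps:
$U = 23861$ ($U = 5 + 23856 = 23861$)
$\sqrt{\left(\left(-69404 + 132280\right) + \left(U + \left(11532 + 26074\right)\right)\right) + 137648} = \sqrt{\left(\left(-69404 + 132280\right) + \left(23861 + \left(11532 + 26074\right)\right)\right) + 137648} = \sqrt{\left(62876 + \left(23861 + 37606\right)\right) + 137648} = \sqrt{\left(62876 + 61467\right) + 137648} = \sqrt{124343 + 137648} = \sqrt{261991}$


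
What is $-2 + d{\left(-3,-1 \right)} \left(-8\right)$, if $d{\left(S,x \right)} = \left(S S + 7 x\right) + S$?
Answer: $6$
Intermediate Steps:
$d{\left(S,x \right)} = S + S^{2} + 7 x$ ($d{\left(S,x \right)} = \left(S^{2} + 7 x\right) + S = S + S^{2} + 7 x$)
$-2 + d{\left(-3,-1 \right)} \left(-8\right) = -2 + \left(-3 + \left(-3\right)^{2} + 7 \left(-1\right)\right) \left(-8\right) = -2 + \left(-3 + 9 - 7\right) \left(-8\right) = -2 - -8 = -2 + 8 = 6$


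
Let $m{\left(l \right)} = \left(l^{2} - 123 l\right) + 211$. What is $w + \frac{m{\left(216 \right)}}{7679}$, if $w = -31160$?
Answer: $- \frac{239257341}{7679} \approx -31157.0$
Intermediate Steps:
$m{\left(l \right)} = 211 + l^{2} - 123 l$
$w + \frac{m{\left(216 \right)}}{7679} = -31160 + \frac{211 + 216^{2} - 26568}{7679} = -31160 + \left(211 + 46656 - 26568\right) \frac{1}{7679} = -31160 + 20299 \cdot \frac{1}{7679} = -31160 + \frac{20299}{7679} = - \frac{239257341}{7679}$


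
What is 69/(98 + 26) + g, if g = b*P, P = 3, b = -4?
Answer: -1419/124 ≈ -11.444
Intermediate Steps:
g = -12 (g = -4*3 = -12)
69/(98 + 26) + g = 69/(98 + 26) - 12 = 69/124 - 12 = -1419/124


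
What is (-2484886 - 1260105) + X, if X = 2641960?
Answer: -1103031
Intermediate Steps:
(-2484886 - 1260105) + X = (-2484886 - 1260105) + 2641960 = -3744991 + 2641960 = -1103031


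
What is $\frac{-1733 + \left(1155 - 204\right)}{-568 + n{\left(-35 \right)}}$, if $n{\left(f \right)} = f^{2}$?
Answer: $- \frac{782}{657} \approx -1.1903$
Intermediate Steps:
$\frac{-1733 + \left(1155 - 204\right)}{-568 + n{\left(-35 \right)}} = \frac{-1733 + \left(1155 - 204\right)}{-568 + \left(-35\right)^{2}} = \frac{-1733 + 951}{-568 + 1225} = - \frac{782}{657}$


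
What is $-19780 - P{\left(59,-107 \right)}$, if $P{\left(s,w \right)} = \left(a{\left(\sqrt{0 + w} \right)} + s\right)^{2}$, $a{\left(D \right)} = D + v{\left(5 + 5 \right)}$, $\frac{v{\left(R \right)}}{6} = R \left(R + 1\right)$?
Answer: $-536634 - 1438 i \sqrt{107} \approx -5.3663 \cdot 10^{5} - 14875.0 i$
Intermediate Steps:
$v{\left(R \right)} = 6 R \left(1 + R\right)$ ($v{\left(R \right)} = 6 R \left(R + 1\right) = 6 R \left(1 + R\right)$)
$a{\left(D \right)} = 660 + D$ ($a{\left(D \right)} = D + 6 \left(5 + 5\right) \left(1 + \left(5 + 5\right)\right) = D + 6 \cdot 10 \left(1 + 10\right) = D + 6 \cdot 10 \cdot 11 = D + 660 = 660 + D$)
$P{\left(s,w \right)} = \left(660 + s + \sqrt{w}\right)^{2}$ ($P{\left(s,w \right)} = \left(\left(660 + \sqrt{0 + w}\right) + s\right)^{2} = \left(\left(660 + \sqrt{w}\right) + s\right)^{2} = \left(660 + s + \sqrt{w}\right)^{2}$)
$-19780 - P{\left(59,-107 \right)} = -19780 - \left(660 + 59 + \sqrt{-107}\right)^{2} = -19780 - \left(660 + 59 + i \sqrt{107}\right)^{2} = -19780 - \left(719 + i \sqrt{107}\right)^{2}$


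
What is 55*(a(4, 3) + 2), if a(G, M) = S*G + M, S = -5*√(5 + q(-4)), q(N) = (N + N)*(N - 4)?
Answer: 275 - 1100*√69 ≈ -8862.3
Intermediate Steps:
q(N) = 2*N*(-4 + N) (q(N) = (2*N)*(-4 + N) = 2*N*(-4 + N))
S = -5*√69 (S = -5*√(5 + 2*(-4)*(-4 - 4)) = -5*√(5 + 2*(-4)*(-8)) = -5*√(5 + 64) = -5*√69 ≈ -41.533)
a(G, M) = M - 5*G*√69 (a(G, M) = (-5*√69)*G + M = -5*G*√69 + M = M - 5*G*√69)
55*(a(4, 3) + 2) = 55*((3 - 5*4*√69) + 2) = 55*((3 - 20*√69) + 2) = 55*(5 - 20*√69) = 275 - 1100*√69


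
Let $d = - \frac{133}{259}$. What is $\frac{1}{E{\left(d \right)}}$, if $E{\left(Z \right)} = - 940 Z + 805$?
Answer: $\frac{37}{47645} \approx 0.00077658$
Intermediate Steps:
$d = - \frac{19}{37}$ ($d = \left(-133\right) \frac{1}{259} = - \frac{19}{37} \approx -0.51351$)
$E{\left(Z \right)} = 805 - 940 Z$
$\frac{1}{E{\left(d \right)}} = \frac{1}{805 - - \frac{17860}{37}} = \frac{1}{805 + \frac{17860}{37}} = \frac{1}{\frac{47645}{37}} = \frac{37}{47645}$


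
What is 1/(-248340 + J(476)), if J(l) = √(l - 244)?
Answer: -62085/15418188842 - √58/30836377684 ≈ -4.0270e-6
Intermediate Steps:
J(l) = √(-244 + l)
1/(-248340 + J(476)) = 1/(-248340 + √(-244 + 476)) = 1/(-248340 + √232) = 1/(-248340 + 2*√58)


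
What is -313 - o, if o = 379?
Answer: -692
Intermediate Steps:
-313 - o = -313 - 1*379 = -313 - 379 = -692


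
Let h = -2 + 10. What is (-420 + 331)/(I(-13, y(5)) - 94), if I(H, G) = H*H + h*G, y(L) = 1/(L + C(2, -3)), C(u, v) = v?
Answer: -89/79 ≈ -1.1266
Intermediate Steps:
h = 8
y(L) = 1/(-3 + L) (y(L) = 1/(L - 3) = 1/(-3 + L))
I(H, G) = H² + 8*G (I(H, G) = H*H + 8*G = H² + 8*G)
(-420 + 331)/(I(-13, y(5)) - 94) = (-420 + 331)/(((-13)² + 8/(-3 + 5)) - 94) = -89/((169 + 8/2) - 94) = -89/((169 + 8*(½)) - 94) = -89/((169 + 4) - 94) = -89/(173 - 94) = -89/79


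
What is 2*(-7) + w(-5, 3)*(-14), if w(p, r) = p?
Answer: 56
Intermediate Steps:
2*(-7) + w(-5, 3)*(-14) = 2*(-7) - 5*(-14) = -14 + 70 = 56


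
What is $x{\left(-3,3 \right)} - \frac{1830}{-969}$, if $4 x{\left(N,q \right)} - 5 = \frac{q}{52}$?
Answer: $\frac{211829}{67184} \approx 3.153$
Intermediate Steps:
$x{\left(N,q \right)} = \frac{5}{4} + \frac{q}{208}$ ($x{\left(N,q \right)} = \frac{5}{4} + \frac{q \frac{1}{52}}{4} = \frac{5}{4} + \frac{\frac{1}{52} q}{4} = \frac{5}{4} + \frac{q}{208}$)
$x{\left(-3,3 \right)} - \frac{1830}{-969} = \left(\frac{5}{4} + \frac{1}{208} \cdot 3\right) - \frac{1830}{-969} = \left(\frac{5}{4} + \frac{3}{208}\right) - - \frac{610}{323} = \frac{263}{208} + \frac{610}{323} = \frac{211829}{67184}$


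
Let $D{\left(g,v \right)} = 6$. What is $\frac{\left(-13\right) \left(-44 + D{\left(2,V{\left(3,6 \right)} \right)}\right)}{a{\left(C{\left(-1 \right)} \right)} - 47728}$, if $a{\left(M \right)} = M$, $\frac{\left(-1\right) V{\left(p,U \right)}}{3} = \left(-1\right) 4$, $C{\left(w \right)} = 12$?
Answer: $- \frac{247}{23858} \approx -0.010353$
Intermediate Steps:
$V{\left(p,U \right)} = 12$ ($V{\left(p,U \right)} = - 3 \left(\left(-1\right) 4\right) = \left(-3\right) \left(-4\right) = 12$)
$\frac{\left(-13\right) \left(-44 + D{\left(2,V{\left(3,6 \right)} \right)}\right)}{a{\left(C{\left(-1 \right)} \right)} - 47728} = \frac{\left(-13\right) \left(-44 + 6\right)}{12 - 47728} = \frac{\left(-13\right) \left(-38\right)}{12 - 47728} = \frac{494}{-47716} = 494 \left(- \frac{1}{47716}\right) = - \frac{247}{23858}$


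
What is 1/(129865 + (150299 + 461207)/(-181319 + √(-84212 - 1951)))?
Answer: 194064424661993/25201522019961056578 + 305753*I*√86163/277216742219571622358 ≈ 7.7005e-6 + 3.2375e-13*I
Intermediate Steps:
1/(129865 + (150299 + 461207)/(-181319 + √(-84212 - 1951))) = 1/(129865 + 611506/(-181319 + √(-86163))) = 1/(129865 + 611506/(-181319 + I*√86163))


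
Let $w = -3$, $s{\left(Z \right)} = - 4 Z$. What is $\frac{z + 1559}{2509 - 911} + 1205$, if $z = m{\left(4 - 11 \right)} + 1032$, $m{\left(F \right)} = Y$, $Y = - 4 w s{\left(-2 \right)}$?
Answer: $\frac{1928277}{1598} \approx 1206.7$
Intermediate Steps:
$Y = 96$ ($Y = \left(-4\right) \left(-3\right) \left(\left(-4\right) \left(-2\right)\right) = 12 \cdot 8 = 96$)
$m{\left(F \right)} = 96$
$z = 1128$ ($z = 96 + 1032 = 1128$)
$\frac{z + 1559}{2509 - 911} + 1205 = \frac{1128 + 1559}{2509 - 911} + 1205 = \frac{2687}{1598} + 1205 = \frac{1928277}{1598}$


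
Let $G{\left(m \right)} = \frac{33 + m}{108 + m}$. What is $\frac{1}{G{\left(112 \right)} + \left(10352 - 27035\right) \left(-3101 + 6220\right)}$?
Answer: $- \frac{44}{2289508159} \approx -1.9218 \cdot 10^{-8}$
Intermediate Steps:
$G{\left(m \right)} = \frac{33 + m}{108 + m}$
$\frac{1}{G{\left(112 \right)} + \left(10352 - 27035\right) \left(-3101 + 6220\right)} = \frac{1}{\frac{33 + 112}{108 + 112} + \left(10352 - 27035\right) \left(-3101 + 6220\right)} = \frac{1}{\frac{1}{220} \cdot 145 - 52034277} = \frac{1}{\frac{29}{44} - 52034277} = \frac{1}{- \frac{2289508159}{44}} = - \frac{44}{2289508159}$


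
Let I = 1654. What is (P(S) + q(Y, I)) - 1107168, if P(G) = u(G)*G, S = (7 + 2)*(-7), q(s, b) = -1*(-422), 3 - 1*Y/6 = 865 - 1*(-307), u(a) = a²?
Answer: -1356793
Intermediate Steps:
Y = -7014 (Y = 18 - 6*(865 - 1*(-307)) = 18 - 6*(865 + 307) = 18 - 6*1172 = 18 - 7032 = -7014)
q(s, b) = 422
S = -63 (S = 9*(-7) = -63)
P(G) = G³ (P(G) = G²*G = G³)
(P(S) + q(Y, I)) - 1107168 = ((-63)³ + 422) - 1107168 = (-250047 + 422) - 1107168 = -249625 - 1107168 = -1356793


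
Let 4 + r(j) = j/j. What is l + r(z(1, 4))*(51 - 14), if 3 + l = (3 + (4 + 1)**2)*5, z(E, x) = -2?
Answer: 26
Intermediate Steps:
r(j) = -3 (r(j) = -4 + j/j = -4 + 1 = -3)
l = 137 (l = -3 + (3 + (4 + 1)**2)*5 = -3 + (3 + 5**2)*5 = -3 + (3 + 25)*5 = -3 + 28*5 = -3 + 140 = 137)
l + r(z(1, 4))*(51 - 14) = 137 - 3*(51 - 14) = 137 - 3*37 = 137 - 111 = 26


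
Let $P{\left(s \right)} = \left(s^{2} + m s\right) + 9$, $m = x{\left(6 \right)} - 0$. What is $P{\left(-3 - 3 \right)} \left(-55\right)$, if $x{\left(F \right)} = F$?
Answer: $-495$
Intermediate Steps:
$m = 6$ ($m = 6 - 0 = 6 + 0 = 6$)
$P{\left(s \right)} = 9 + s^{2} + 6 s$ ($P{\left(s \right)} = \left(s^{2} + 6 s\right) + 9 = 9 + s^{2} + 6 s$)
$P{\left(-3 - 3 \right)} \left(-55\right) = \left(9 + \left(-3 - 3\right)^{2} + 6 \left(-3 - 3\right)\right) \left(-55\right) = \left(9 + \left(-6\right)^{2} + 6 \left(-6\right)\right) \left(-55\right) = \left(9 + 36 - 36\right) \left(-55\right) = 9 \left(-55\right) = -495$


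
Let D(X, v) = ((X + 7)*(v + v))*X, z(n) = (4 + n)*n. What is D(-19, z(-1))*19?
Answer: -25992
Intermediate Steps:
z(n) = n*(4 + n)
D(X, v) = 2*X*v*(7 + X) (D(X, v) = ((7 + X)*(2*v))*X = (2*v*(7 + X))*X = 2*X*v*(7 + X))
D(-19, z(-1))*19 = (2*(-19)*(-(4 - 1))*(7 - 19))*19 = (2*(-19)*(-1*3)*(-12))*19 = (2*(-19)*(-3)*(-12))*19 = -1368*19 = -25992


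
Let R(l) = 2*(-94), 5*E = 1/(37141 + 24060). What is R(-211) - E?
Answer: -57528941/306005 ≈ -188.00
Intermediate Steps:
E = 1/306005 (E = 1/(5*(37141 + 24060)) = (1/5)/61201 = (1/5)*(1/61201) = 1/306005 ≈ 3.2679e-6)
R(l) = -188
R(-211) - E = -188 - 1*1/306005 = -188 - 1/306005 = -57528941/306005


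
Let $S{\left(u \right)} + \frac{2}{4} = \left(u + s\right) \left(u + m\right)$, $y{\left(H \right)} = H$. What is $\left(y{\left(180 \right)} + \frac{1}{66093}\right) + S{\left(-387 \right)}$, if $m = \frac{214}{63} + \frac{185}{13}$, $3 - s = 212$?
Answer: $\frac{7950835732429}{36086778} \approx 2.2033 \cdot 10^{5}$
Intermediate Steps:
$s = -209$ ($s = 3 - 212 = -209$)
$m = \frac{14437}{819}$ ($m = 214 \cdot \frac{1}{63} + 185 \cdot \frac{1}{13} = \frac{214}{63} + \frac{185}{13} = \frac{14437}{819} \approx 17.628$)
$S{\left(u \right)} = - \frac{1}{2} + \left(-209 + u\right) \left(\frac{14437}{819} + u\right)$ ($S{\left(u \right)} = - \frac{1}{2} + \left(u - 209\right) \left(u + \frac{14437}{819}\right) = - \frac{1}{2} + \left(-209 + u\right) \left(\frac{14437}{819} + u\right)$)
$\left(y{\left(180 \right)} + \frac{1}{66093}\right) + S{\left(-387 \right)} = \left(180 + \frac{1}{66093}\right) - \left(- \frac{115276631}{1638} - 149769\right) = \left(180 + \frac{1}{66093}\right) + \left(- \frac{6035485}{1638} + 149769 + \frac{6739562}{91}\right) = \frac{11896741}{66093} + \frac{360598253}{1638} = \frac{7950835732429}{36086778}$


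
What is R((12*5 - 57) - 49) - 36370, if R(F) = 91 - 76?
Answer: -36355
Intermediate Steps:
R(F) = 15
R((12*5 - 57) - 49) - 36370 = 15 - 36370 = -36355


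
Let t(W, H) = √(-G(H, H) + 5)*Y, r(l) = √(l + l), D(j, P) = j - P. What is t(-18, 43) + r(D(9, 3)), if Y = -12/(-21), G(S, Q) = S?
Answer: 2*√3 + 4*I*√38/7 ≈ 3.4641 + 3.5225*I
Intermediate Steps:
Y = 4/7 (Y = -12*(-1/21) = 4/7 ≈ 0.57143)
r(l) = √2*√l (r(l) = √(2*l) = √2*√l)
t(W, H) = 4*√(5 - H)/7 (t(W, H) = √(-H + 5)*(4/7) = √(5 - H)*(4/7) = 4*√(5 - H)/7)
t(-18, 43) + r(D(9, 3)) = 4*√(5 - 1*43)/7 + √2*√(9 - 1*3) = 4*√(5 - 43)/7 + √2*√(9 - 3) = 4*√(-38)/7 + √2*√6 = 4*(I*√38)/7 + 2*√3 = 4*I*√38/7 + 2*√3 = 2*√3 + 4*I*√38/7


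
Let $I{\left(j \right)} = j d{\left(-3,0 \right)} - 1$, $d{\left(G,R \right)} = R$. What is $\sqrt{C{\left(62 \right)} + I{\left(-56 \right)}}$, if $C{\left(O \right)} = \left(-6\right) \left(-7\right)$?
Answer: $\sqrt{41} \approx 6.4031$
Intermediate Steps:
$C{\left(O \right)} = 42$
$I{\left(j \right)} = -1$ ($I{\left(j \right)} = j 0 - 1 = 0 - 1 = -1$)
$\sqrt{C{\left(62 \right)} + I{\left(-56 \right)}} = \sqrt{42 - 1} = \sqrt{41}$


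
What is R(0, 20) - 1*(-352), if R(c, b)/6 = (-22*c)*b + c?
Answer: 352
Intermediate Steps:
R(c, b) = 6*c - 132*b*c (R(c, b) = 6*((-22*c)*b + c) = 6*(-22*b*c + c) = 6*(c - 22*b*c) = 6*c - 132*b*c)
R(0, 20) - 1*(-352) = 6*0*(1 - 22*20) - 1*(-352) = 6*0*(1 - 440) + 352 = 6*0*(-439) + 352 = 0 + 352 = 352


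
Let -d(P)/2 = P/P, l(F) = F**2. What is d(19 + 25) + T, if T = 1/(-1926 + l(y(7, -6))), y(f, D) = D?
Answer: -3781/1890 ≈ -2.0005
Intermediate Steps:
d(P) = -2 (d(P) = -2*P/P = -2*1 = -2)
T = -1/1890 (T = 1/(-1926 + (-6)**2) = 1/(-1926 + 36) = 1/(-1890) = -1/1890 ≈ -0.00052910)
d(19 + 25) + T = -2 - 1/1890 = -3781/1890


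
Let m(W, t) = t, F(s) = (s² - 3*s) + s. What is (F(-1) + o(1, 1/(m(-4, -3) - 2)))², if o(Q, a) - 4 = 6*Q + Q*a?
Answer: 4096/25 ≈ 163.84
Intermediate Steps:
F(s) = s² - 2*s
o(Q, a) = 4 + 6*Q + Q*a (o(Q, a) = 4 + (6*Q + Q*a) = 4 + 6*Q + Q*a)
(F(-1) + o(1, 1/(m(-4, -3) - 2)))² = (-(-2 - 1) + (4 + 6*1 + 1/(-3 - 2)))² = (-1*(-3) + (4 + 6 + 1/(-5)))² = (3 + (4 + 6 + 1*(-⅕)))² = (3 + (4 + 6 - ⅕))² = (3 + 49/5)² = (64/5)² = 4096/25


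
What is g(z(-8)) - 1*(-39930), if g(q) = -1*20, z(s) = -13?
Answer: 39910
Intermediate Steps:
g(q) = -20
g(z(-8)) - 1*(-39930) = -20 - 1*(-39930) = -20 + 39930 = 39910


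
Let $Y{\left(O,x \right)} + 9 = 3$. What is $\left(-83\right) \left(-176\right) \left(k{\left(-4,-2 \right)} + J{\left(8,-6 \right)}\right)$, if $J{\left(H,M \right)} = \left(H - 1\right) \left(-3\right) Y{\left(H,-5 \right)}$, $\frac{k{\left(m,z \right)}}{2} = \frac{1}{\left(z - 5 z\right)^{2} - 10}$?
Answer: $\frac{49711024}{27} \approx 1.8411 \cdot 10^{6}$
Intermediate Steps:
$Y{\left(O,x \right)} = -6$ ($Y{\left(O,x \right)} = -9 + 3 = -6$)
$k{\left(m,z \right)} = \frac{2}{-10 + 16 z^{2}}$ ($k{\left(m,z \right)} = \frac{2}{\left(z - 5 z\right)^{2} - 10} = \frac{2}{\left(- 4 z\right)^{2} - 10} = \frac{2}{16 z^{2} - 10} = \frac{2}{-10 + 16 z^{2}}$)
$J{\left(H,M \right)} = -18 + 18 H$ ($J{\left(H,M \right)} = \left(H - 1\right) \left(-3\right) \left(-6\right) = \left(-1 + H\right) \left(-3\right) \left(-6\right) = \left(3 - 3 H\right) \left(-6\right) = -18 + 18 H$)
$\left(-83\right) \left(-176\right) \left(k{\left(-4,-2 \right)} + J{\left(8,-6 \right)}\right) = \left(-83\right) \left(-176\right) \left(\frac{1}{-5 + 8 \left(-2\right)^{2}} + \left(-18 + 18 \cdot 8\right)\right) = 14608 \left(\frac{1}{-5 + 8 \cdot 4} + \left(-18 + 144\right)\right) = 14608 \left(\frac{1}{-5 + 32} + 126\right) = 14608 \left(\frac{1}{27} + 126\right) = 14608 \cdot \frac{3403}{27} = \frac{49711024}{27}$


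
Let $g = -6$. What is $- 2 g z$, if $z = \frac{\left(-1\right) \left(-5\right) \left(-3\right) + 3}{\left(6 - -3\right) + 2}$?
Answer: $- \frac{144}{11} \approx -13.091$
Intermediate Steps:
$z = - \frac{12}{11}$ ($z = \frac{5 \left(-3\right) + 3}{\left(6 + 3\right) + 2} = \frac{-15 + 3}{9 + 2} = - \frac{12}{11} \approx -1.0909$)
$- 2 g z = \left(-2\right) \left(-6\right) \left(- \frac{12}{11}\right) = 12 \left(- \frac{12}{11}\right) = - \frac{144}{11}$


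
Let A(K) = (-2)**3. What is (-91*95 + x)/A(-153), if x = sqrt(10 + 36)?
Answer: 8645/8 - sqrt(46)/8 ≈ 1079.8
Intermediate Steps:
A(K) = -8
x = sqrt(46) ≈ 6.7823
(-91*95 + x)/A(-153) = (-91*95 + sqrt(46))/(-8) = (-8645 + sqrt(46))*(-1/8) = 8645/8 - sqrt(46)/8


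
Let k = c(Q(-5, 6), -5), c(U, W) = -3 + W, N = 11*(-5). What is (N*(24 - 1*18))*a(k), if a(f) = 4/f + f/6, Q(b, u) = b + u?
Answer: 605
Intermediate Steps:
N = -55
k = -8 (k = -3 - 5 = -8)
a(f) = 4/f + f/6 (a(f) = 4/f + f*(1/6) = 4/f + f/6)
(N*(24 - 1*18))*a(k) = (-55*(24 - 1*18))*(4/(-8) + (1/6)*(-8)) = (-55*(24 - 18))*(4*(-1/8) - 4/3) = (-55*6)*(-1/2 - 4/3) = -330*(-11/6) = 605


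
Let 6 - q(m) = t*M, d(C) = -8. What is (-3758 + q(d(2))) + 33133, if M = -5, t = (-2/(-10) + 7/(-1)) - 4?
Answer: 29327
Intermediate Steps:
t = -54/5 (t = (-2*(-1/10) + 7*(-1)) - 4 = (1/5 - 7) - 4 = -34/5 - 4 = -54/5 ≈ -10.800)
q(m) = -48 (q(m) = 6 - (-54)*(-5)/5 = 6 - 1*54 = 6 - 54 = -48)
(-3758 + q(d(2))) + 33133 = (-3758 - 48) + 33133 = -3806 + 33133 = 29327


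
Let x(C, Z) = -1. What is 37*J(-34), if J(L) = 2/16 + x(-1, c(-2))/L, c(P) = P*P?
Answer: 777/136 ≈ 5.7132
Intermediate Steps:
c(P) = P²
J(L) = ⅛ - 1/L (J(L) = 2/16 - 1/L = 2*(1/16) - 1/L = ⅛ - 1/L)
37*J(-34) = 37*((⅛)*(-8 - 34)/(-34)) = 37*((⅛)*(-1/34)*(-42)) = 37*(21/136) = 777/136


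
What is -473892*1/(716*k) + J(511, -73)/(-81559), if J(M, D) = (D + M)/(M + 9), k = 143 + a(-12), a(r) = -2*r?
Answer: -2512266792387/633891228620 ≈ -3.9632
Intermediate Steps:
k = 167 (k = 143 - 2*(-12) = 143 + 24 = 167)
J(M, D) = (D + M)/(9 + M)
-473892*1/(716*k) + J(511, -73)/(-81559) = -473892/(167*716) + ((-73 + 511)/(9 + 511))/(-81559) = -473892/119572 + (438/520)*(-1/81559) = -473892*1/119572 + ((1/520)*438)*(-1/81559) = -118473/29893 + (219/260)*(-1/81559) = -118473/29893 - 219/21205340 = -2512266792387/633891228620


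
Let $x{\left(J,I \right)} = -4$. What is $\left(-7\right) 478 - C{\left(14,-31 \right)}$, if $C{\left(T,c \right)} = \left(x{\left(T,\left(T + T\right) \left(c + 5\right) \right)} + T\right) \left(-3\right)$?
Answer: $-3316$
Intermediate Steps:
$C{\left(T,c \right)} = 12 - 3 T$ ($C{\left(T,c \right)} = \left(-4 + T\right) \left(-3\right) = 12 - 3 T$)
$\left(-7\right) 478 - C{\left(14,-31 \right)} = \left(-7\right) 478 - \left(12 - 42\right) = -3346 - \left(12 - 42\right) = -3346 - -30 = -3346 + 30 = -3316$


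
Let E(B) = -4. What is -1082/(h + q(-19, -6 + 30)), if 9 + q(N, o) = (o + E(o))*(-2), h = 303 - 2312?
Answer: 541/1029 ≈ 0.52575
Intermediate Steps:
h = -2009
q(N, o) = -1 - 2*o (q(N, o) = -9 + (o - 4)*(-2) = -9 + (-4 + o)*(-2) = -9 + (8 - 2*o) = -1 - 2*o)
-1082/(h + q(-19, -6 + 30)) = -1082/(-2009 + (-1 - 2*(-6 + 30))) = -1082/(-2009 + (-1 - 2*24)) = -1082/(-2009 + (-1 - 48)) = -1082/(-2009 - 49) = -1082/(-2058) = -1082*(-1/2058) = 541/1029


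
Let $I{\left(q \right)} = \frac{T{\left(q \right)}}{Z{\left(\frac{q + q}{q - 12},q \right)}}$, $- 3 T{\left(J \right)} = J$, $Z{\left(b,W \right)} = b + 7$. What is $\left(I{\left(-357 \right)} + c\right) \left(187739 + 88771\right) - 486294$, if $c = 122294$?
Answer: $\frac{5309537522832}{157} \approx 3.3819 \cdot 10^{10}$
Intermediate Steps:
$Z{\left(b,W \right)} = 7 + b$
$T{\left(J \right)} = - \frac{J}{3}$
$I{\left(q \right)} = - \frac{q}{3 \left(7 + \frac{2 q}{-12 + q}\right)}$ ($I{\left(q \right)} = \frac{\left(- \frac{1}{3}\right) q}{7 + \frac{q + q}{q - 12}} = \frac{\left(- \frac{1}{3}\right) q}{7 + \frac{2 q}{-12 + q}} = - \frac{q}{3 \left(7 + \frac{2 q}{-12 + q}\right)}$)
$\left(I{\left(-357 \right)} + c\right) \left(187739 + 88771\right) - 486294 = \left(\frac{1}{9} \left(-357\right) \frac{1}{-28 + 3 \left(-357\right)} \left(12 - -357\right) + 122294\right) \left(187739 + 88771\right) - 486294 = \left(\frac{1}{9} \left(-357\right) \frac{1}{-28 - 1071} \left(12 + 357\right) + 122294\right) 276510 - 486294 = \left(\frac{1}{9} \left(-357\right) \frac{1}{-1099} \cdot 369 + 122294\right) 276510 - 486294 = \left(\frac{1}{9} \left(-357\right) \left(- \frac{1}{1099}\right) 369 + 122294\right) 276510 - 486294 = \left(\frac{2091}{157} + 122294\right) 276510 - 486294 = \frac{19202249}{157} \cdot 276510 - 486294 = \frac{5309613870990}{157} - 486294 = \frac{5309537522832}{157}$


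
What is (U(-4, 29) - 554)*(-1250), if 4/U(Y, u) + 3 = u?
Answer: 9000000/13 ≈ 6.9231e+5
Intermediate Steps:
U(Y, u) = 4/(-3 + u)
(U(-4, 29) - 554)*(-1250) = (4/(-3 + 29) - 554)*(-1250) = (4/26 - 554)*(-1250) = (4*(1/26) - 554)*(-1250) = (2/13 - 554)*(-1250) = -7200/13*(-1250) = 9000000/13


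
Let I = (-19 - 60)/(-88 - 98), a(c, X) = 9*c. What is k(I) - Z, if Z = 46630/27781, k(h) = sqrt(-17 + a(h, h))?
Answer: -46630/27781 + I*sqrt(50654)/62 ≈ -1.6785 + 3.6301*I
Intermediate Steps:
I = 79/186 (I = -79/(-186) = -79*(-1/186) = 79/186 ≈ 0.42473)
k(h) = sqrt(-17 + 9*h)
Z = 46630/27781 (Z = 46630*(1/27781) = 46630/27781 ≈ 1.6785)
k(I) - Z = sqrt(-17 + 9*(79/186)) - 1*46630/27781 = sqrt(-17 + 237/62) - 46630/27781 = sqrt(-817/62) - 46630/27781 = I*sqrt(50654)/62 - 46630/27781 = -46630/27781 + I*sqrt(50654)/62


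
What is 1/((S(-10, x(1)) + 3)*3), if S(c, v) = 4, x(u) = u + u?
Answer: 1/21 ≈ 0.047619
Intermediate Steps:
x(u) = 2*u
1/((S(-10, x(1)) + 3)*3) = 1/((4 + 3)*3) = 1/(7*3) = 1/21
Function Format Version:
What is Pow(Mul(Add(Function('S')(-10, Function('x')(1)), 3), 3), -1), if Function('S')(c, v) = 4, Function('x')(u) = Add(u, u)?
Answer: Rational(1, 21) ≈ 0.047619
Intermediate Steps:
Function('x')(u) = Mul(2, u)
Pow(Mul(Add(Function('S')(-10, Function('x')(1)), 3), 3), -1) = Pow(Mul(Add(4, 3), 3), -1) = Pow(Mul(7, 3), -1) = Pow(21, -1) = Rational(1, 21)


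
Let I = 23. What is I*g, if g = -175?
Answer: -4025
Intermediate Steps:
I*g = 23*(-175) = -4025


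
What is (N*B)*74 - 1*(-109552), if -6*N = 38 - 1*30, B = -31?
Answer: 337832/3 ≈ 1.1261e+5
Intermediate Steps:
N = -4/3 (N = -(38 - 1*30)/6 = -(38 - 30)/6 = -⅙*8 = -4/3 ≈ -1.3333)
(N*B)*74 - 1*(-109552) = -4/3*(-31)*74 - 1*(-109552) = (124/3)*74 + 109552 = 9176/3 + 109552 = 337832/3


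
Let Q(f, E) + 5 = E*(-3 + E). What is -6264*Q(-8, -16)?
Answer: -1872936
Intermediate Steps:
Q(f, E) = -5 + E*(-3 + E)
-6264*Q(-8, -16) = -6264*(-5 + (-16)² - 3*(-16)) = -6264*(-5 + 256 + 48) = -6264*299 = -1872936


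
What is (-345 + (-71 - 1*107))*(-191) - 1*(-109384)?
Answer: 209277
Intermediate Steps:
(-345 + (-71 - 1*107))*(-191) - 1*(-109384) = (-345 + (-71 - 107))*(-191) + 109384 = (-345 - 178)*(-191) + 109384 = -523*(-191) + 109384 = 99893 + 109384 = 209277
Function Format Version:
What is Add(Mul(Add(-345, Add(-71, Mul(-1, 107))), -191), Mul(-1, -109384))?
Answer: 209277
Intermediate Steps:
Add(Mul(Add(-345, Add(-71, Mul(-1, 107))), -191), Mul(-1, -109384)) = Add(Mul(Add(-345, Add(-71, -107)), -191), 109384) = Add(Mul(Add(-345, -178), -191), 109384) = Add(Mul(-523, -191), 109384) = Add(99893, 109384) = 209277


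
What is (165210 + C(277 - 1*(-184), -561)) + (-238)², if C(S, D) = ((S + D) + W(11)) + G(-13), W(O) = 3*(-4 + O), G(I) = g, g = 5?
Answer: 221780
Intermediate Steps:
G(I) = 5
W(O) = -12 + 3*O
C(S, D) = 26 + D + S (C(S, D) = ((S + D) + (-12 + 3*11)) + 5 = ((D + S) + (-12 + 33)) + 5 = ((D + S) + 21) + 5 = (21 + D + S) + 5 = 26 + D + S)
(165210 + C(277 - 1*(-184), -561)) + (-238)² = (165210 + (26 - 561 + (277 - 1*(-184)))) + (-238)² = (165210 + (26 - 561 + (277 + 184))) + 56644 = (165210 + (26 - 561 + 461)) + 56644 = (165210 - 74) + 56644 = 165136 + 56644 = 221780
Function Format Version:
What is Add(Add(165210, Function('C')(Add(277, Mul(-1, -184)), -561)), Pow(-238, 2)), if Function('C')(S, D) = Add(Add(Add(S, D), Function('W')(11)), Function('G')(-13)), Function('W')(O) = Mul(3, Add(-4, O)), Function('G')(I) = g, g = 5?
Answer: 221780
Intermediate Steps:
Function('G')(I) = 5
Function('W')(O) = Add(-12, Mul(3, O))
Function('C')(S, D) = Add(26, D, S) (Function('C')(S, D) = Add(Add(Add(S, D), Add(-12, Mul(3, 11))), 5) = Add(Add(Add(D, S), Add(-12, 33)), 5) = Add(Add(Add(D, S), 21), 5) = Add(Add(21, D, S), 5) = Add(26, D, S))
Add(Add(165210, Function('C')(Add(277, Mul(-1, -184)), -561)), Pow(-238, 2)) = Add(Add(165210, Add(26, -561, Add(277, Mul(-1, -184)))), Pow(-238, 2)) = Add(Add(165210, Add(26, -561, Add(277, 184))), 56644) = Add(Add(165210, Add(26, -561, 461)), 56644) = Add(Add(165210, -74), 56644) = Add(165136, 56644) = 221780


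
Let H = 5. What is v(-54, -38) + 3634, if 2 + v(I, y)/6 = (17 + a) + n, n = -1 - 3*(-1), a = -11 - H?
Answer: 3640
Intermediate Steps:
a = -16 (a = -11 - 1*5 = -11 - 5 = -16)
n = 2 (n = -1 + 3 = 2)
v(I, y) = 6 (v(I, y) = -12 + 6*((17 - 16) + 2) = -12 + 6*(1 + 2) = -12 + 6*3 = -12 + 18 = 6)
v(-54, -38) + 3634 = 6 + 3634 = 3640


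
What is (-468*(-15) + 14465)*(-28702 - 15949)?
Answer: -959326735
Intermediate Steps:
(-468*(-15) + 14465)*(-28702 - 15949) = (7020 + 14465)*(-44651) = 21485*(-44651) = -959326735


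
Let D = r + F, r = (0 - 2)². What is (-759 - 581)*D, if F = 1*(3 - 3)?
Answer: -5360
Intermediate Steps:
r = 4 (r = (-2)² = 4)
F = 0 (F = 1*0 = 0)
D = 4 (D = 4 + 0 = 4)
(-759 - 581)*D = (-759 - 581)*4 = -1340*4 = -5360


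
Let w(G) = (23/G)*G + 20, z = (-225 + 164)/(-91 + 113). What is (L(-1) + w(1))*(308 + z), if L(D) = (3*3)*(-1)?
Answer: 114155/11 ≈ 10378.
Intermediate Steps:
L(D) = -9 (L(D) = 9*(-1) = -9)
z = -61/22 ≈ -2.7727
w(G) = 43 (w(G) = 23 + 20 = 43)
(L(-1) + w(1))*(308 + z) = (-9 + 43)*(308 - 61/22) = 34*(6715/22) = 114155/11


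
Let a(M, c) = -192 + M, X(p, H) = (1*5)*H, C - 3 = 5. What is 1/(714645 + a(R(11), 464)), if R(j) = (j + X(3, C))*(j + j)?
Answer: 1/715575 ≈ 1.3975e-6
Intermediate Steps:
C = 8 (C = 3 + 5 = 8)
X(p, H) = 5*H
R(j) = 2*j*(40 + j) (R(j) = (j + 5*8)*(j + j) = (j + 40)*(2*j) = (40 + j)*(2*j) = 2*j*(40 + j))
1/(714645 + a(R(11), 464)) = 1/(714645 + (-192 + 2*11*(40 + 11))) = 1/(714645 + (-192 + 2*11*51)) = 1/(714645 + (-192 + 1122)) = 1/(714645 + 930) = 1/715575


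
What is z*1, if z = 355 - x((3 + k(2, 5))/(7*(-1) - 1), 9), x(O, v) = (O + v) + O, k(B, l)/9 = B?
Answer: 1405/4 ≈ 351.25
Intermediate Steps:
k(B, l) = 9*B
x(O, v) = v + 2*O
z = 1405/4 (z = 355 - (9 + 2*((3 + 9*2)/(7*(-1) - 1))) = 355 - (9 + 2*((3 + 18)/(-7 - 1))) = 355 - (9 + 2*(21/(-8))) = 355 - (9 + 2*(21*(-⅛))) = 355 - (9 + 2*(-21/8)) = 355 - (9 - 21/4) = 355 - 1*15/4 = 355 - 15/4 = 1405/4 ≈ 351.25)
z*1 = (1405/4)*1 = 1405/4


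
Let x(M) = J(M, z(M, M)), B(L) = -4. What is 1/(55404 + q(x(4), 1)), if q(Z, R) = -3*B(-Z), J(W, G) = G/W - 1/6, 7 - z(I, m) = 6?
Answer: 1/55416 ≈ 1.8045e-5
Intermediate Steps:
z(I, m) = 1 (z(I, m) = 7 - 1*6 = 7 - 6 = 1)
J(W, G) = -⅙ + G/W (J(W, G) = G/W - 1*⅙ = G/W - ⅙ = -⅙ + G/W)
x(M) = (1 - M/6)/M
q(Z, R) = 12 (q(Z, R) = -3*(-4) = 12)
1/(55404 + q(x(4), 1)) = 1/(55404 + 12) = 1/55416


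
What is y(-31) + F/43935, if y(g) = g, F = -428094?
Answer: -596693/14645 ≈ -40.744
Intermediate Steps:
y(-31) + F/43935 = -31 - 428094/43935 = -31 - 428094*1/43935 = -31 - 142698/14645 = -596693/14645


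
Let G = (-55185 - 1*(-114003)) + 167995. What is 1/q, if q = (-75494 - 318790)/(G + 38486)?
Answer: -88433/131428 ≈ -0.67286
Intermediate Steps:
G = 226813 (G = (-55185 + 114003) + 167995 = 58818 + 167995 = 226813)
q = -131428/88433 (q = (-75494 - 318790)/(226813 + 38486) = -394284/265299 = -394284*1/265299 = -131428/88433 ≈ -1.4862)
1/q = 1/(-131428/88433) = -88433/131428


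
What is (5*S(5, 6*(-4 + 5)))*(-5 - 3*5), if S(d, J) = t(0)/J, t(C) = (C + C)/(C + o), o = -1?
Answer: 0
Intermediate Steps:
t(C) = 2*C/(-1 + C) (t(C) = (C + C)/(C - 1) = (2*C)/(-1 + C) = 2*C/(-1 + C))
S(d, J) = 0 (S(d, J) = (2*0/(-1 + 0))/J = (2*0/(-1))/J = (2*0*(-1))/J = 0/J = 0)
(5*S(5, 6*(-4 + 5)))*(-5 - 3*5) = (5*0)*(-5 - 3*5) = 0*(-5 - 15) = 0*(-20) = 0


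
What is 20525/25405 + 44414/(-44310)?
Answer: -21887492/112569555 ≈ -0.19444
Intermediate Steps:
20525/25405 + 44414/(-44310) = 20525*(1/25405) + 44414*(-1/44310) = 4105/5081 - 22207/22155 = -21887492/112569555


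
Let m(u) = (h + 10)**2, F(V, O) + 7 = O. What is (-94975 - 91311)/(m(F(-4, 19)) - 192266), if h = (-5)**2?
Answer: 186286/191041 ≈ 0.97511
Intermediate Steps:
h = 25
F(V, O) = -7 + O
m(u) = 1225 (m(u) = (25 + 10)**2 = 35**2 = 1225)
(-94975 - 91311)/(m(F(-4, 19)) - 192266) = (-94975 - 91311)/(1225 - 192266) = -186286/(-191041) = -186286*(-1/191041) = 186286/191041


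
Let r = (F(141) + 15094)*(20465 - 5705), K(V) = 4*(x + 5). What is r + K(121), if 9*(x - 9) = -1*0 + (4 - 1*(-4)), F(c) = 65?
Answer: 2013722096/9 ≈ 2.2375e+8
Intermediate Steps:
x = 89/9 (x = 9 + (-1*0 + (4 - 1*(-4)))/9 = 9 + (0 + (4 + 4))/9 = 9 + (0 + 8)/9 = 9 + (⅑)*8 = 9 + 8/9 = 89/9 ≈ 9.8889)
K(V) = 536/9 (K(V) = 4*(89/9 + 5) = 4*(134/9) = 536/9)
r = 223746840 (r = (65 + 15094)*(20465 - 5705) = 15159*14760 = 223746840)
r + K(121) = 223746840 + 536/9 = 2013722096/9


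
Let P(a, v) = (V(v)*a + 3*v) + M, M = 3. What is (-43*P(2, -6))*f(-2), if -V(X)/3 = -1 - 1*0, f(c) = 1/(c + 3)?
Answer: 387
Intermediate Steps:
f(c) = 1/(3 + c)
V(X) = 3 (V(X) = -3*(-1 - 1*0) = -3*(-1 + 0) = -3*(-1) = 3)
P(a, v) = 3 + 3*a + 3*v (P(a, v) = (3*a + 3*v) + 3 = 3 + 3*a + 3*v)
(-43*P(2, -6))*f(-2) = (-43*(3 + 3*2 + 3*(-6)))/(3 - 2) = -43*(3 + 6 - 18)/1 = -43*(-9)*1 = 387*1 = 387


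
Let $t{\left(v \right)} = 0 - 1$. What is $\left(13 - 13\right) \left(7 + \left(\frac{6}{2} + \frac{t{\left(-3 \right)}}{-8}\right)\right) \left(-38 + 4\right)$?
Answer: $0$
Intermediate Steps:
$t{\left(v \right)} = -1$ ($t{\left(v \right)} = 0 - 1 = -1$)
$\left(13 - 13\right) \left(7 + \left(\frac{6}{2} + \frac{t{\left(-3 \right)}}{-8}\right)\right) \left(-38 + 4\right) = \left(13 - 13\right) \left(7 + \left(\frac{6}{2} - \frac{1}{-8}\right)\right) \left(-38 + 4\right) = 0 \left(7 + \left(6 \cdot \frac{1}{2} - - \frac{1}{8}\right)\right) \left(-34\right) = 0 \left(7 + \left(3 + \frac{1}{8}\right)\right) \left(-34\right) = 0 \left(7 + \frac{25}{8}\right) \left(-34\right) = 0 \cdot \frac{81}{8} \left(-34\right) = 0 \left(-34\right) = 0$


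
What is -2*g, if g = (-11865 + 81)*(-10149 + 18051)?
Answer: 186234336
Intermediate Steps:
g = -93117168 (g = -11784*7902 = -93117168)
-2*g = -2*(-93117168) = 186234336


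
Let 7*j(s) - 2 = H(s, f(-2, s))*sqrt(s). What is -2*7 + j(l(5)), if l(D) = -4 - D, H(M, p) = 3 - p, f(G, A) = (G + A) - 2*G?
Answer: -96/7 + 30*I/7 ≈ -13.714 + 4.2857*I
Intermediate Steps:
f(G, A) = A - G (f(G, A) = (A + G) - 2*G = A - G)
j(s) = 2/7 + sqrt(s)*(1 - s)/7 (j(s) = 2/7 + ((3 - (s - 1*(-2)))*sqrt(s))/7 = 2/7 + ((3 - (s + 2))*sqrt(s))/7 = 2/7 + ((3 - (2 + s))*sqrt(s))/7 = 2/7 + ((3 + (-2 - s))*sqrt(s))/7 = 2/7 + ((1 - s)*sqrt(s))/7 = 2/7 + (sqrt(s)*(1 - s))/7 = 2/7 + sqrt(s)*(1 - s)/7)
-2*7 + j(l(5)) = -2*7 + (2/7 + sqrt(-4 - 1*5)*(1 - (-4 - 1*5))/7) = -14 + (2/7 + sqrt(-4 - 5)*(1 - (-4 - 5))/7) = -14 + (2/7 + sqrt(-9)*(1 - 1*(-9))/7) = -14 + (2/7 + (3*I)*(1 + 9)/7) = -14 + (2/7 + (1/7)*(3*I)*10) = -14 + (2/7 + 30*I/7) = -96/7 + 30*I/7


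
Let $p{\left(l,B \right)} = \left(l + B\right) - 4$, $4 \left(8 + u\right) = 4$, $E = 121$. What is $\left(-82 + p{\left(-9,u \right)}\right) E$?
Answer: $-12342$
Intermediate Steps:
$u = -7$ ($u = -8 + \frac{1}{4} \cdot 4 = -8 + 1 = -7$)
$p{\left(l,B \right)} = -4 + B + l$ ($p{\left(l,B \right)} = \left(B + l\right) - 4 = -4 + B + l$)
$\left(-82 + p{\left(-9,u \right)}\right) E = \left(-82 - 20\right) 121 = \left(-102\right) 121 = -12342$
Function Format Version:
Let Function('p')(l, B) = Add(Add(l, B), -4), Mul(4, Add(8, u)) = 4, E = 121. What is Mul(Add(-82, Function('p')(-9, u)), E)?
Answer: -12342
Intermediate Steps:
u = -7 (u = Add(-8, Mul(Rational(1, 4), 4)) = Add(-8, 1) = -7)
Function('p')(l, B) = Add(-4, B, l) (Function('p')(l, B) = Add(Add(B, l), -4) = Add(-4, B, l))
Mul(Add(-82, Function('p')(-9, u)), E) = Mul(Add(-82, Add(-4, -7, -9)), 121) = Mul(Add(-82, -20), 121) = Mul(-102, 121) = -12342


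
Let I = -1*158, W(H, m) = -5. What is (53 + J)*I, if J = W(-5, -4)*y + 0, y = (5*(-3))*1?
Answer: -20224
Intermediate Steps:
y = -15 (y = -15*1 = -15)
I = -158
J = 75 (J = -5*(-15) + 0 = 75 + 0 = 75)
(53 + J)*I = (53 + 75)*(-158) = 128*(-158) = -20224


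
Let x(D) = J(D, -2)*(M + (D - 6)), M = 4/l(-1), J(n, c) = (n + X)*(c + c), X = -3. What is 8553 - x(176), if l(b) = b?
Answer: 123425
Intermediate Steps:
J(n, c) = 2*c*(-3 + n) (J(n, c) = (n - 3)*(c + c) = (-3 + n)*(2*c) = 2*c*(-3 + n))
M = -4 (M = 4/(-1) = 4*(-1) = -4)
x(D) = (-10 + D)*(12 - 4*D) (x(D) = (2*(-2)*(-3 + D))*(-4 + (D - 6)) = (12 - 4*D)*(-4 + (-6 + D)) = (12 - 4*D)*(-10 + D) = (-10 + D)*(12 - 4*D))
8553 - x(176) = 8553 - (-4)*(-10 + 176)*(-3 + 176) = 8553 - (-4)*166*173 = 8553 - 1*(-114872) = 8553 + 114872 = 123425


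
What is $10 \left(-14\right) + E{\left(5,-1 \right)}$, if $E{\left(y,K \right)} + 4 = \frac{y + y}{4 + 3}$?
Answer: $- \frac{998}{7} \approx -142.57$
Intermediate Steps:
$E{\left(y,K \right)} = -4 + \frac{2 y}{7}$ ($E{\left(y,K \right)} = -4 + \frac{y + y}{4 + 3} = -4 + \frac{2 y}{7}$)
$10 \left(-14\right) + E{\left(5,-1 \right)} = 10 \left(-14\right) + \left(-4 + \frac{2}{7} \cdot 5\right) = -140 + \left(-4 + \frac{10}{7}\right) = -140 - \frac{18}{7} = - \frac{998}{7}$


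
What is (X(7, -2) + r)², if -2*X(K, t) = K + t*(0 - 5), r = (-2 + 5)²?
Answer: ¼ ≈ 0.25000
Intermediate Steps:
r = 9 (r = 3² = 9)
X(K, t) = -K/2 + 5*t/2 (X(K, t) = -(K + t*(0 - 5))/2 = -(K + t*(-5))/2 = -(K - 5*t)/2 = -K/2 + 5*t/2)
(X(7, -2) + r)² = ((-½*7 + (5/2)*(-2)) + 9)² = ((-7/2 - 5) + 9)² = (-17/2 + 9)² = (½)² = ¼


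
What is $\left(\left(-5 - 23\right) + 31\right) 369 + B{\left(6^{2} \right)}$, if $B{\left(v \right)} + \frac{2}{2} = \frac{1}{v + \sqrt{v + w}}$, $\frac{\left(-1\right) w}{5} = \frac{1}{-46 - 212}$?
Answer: $\frac{359542238}{325075} - \frac{\sqrt{2397594}}{325075} \approx 1106.0$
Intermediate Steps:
$w = \frac{5}{258}$ ($w = - \frac{5}{-46 - 212} = - \frac{5}{-258} = \left(-5\right) \left(- \frac{1}{258}\right) = \frac{5}{258} \approx 0.01938$)
$B{\left(v \right)} = -1 + \frac{1}{v + \sqrt{\frac{5}{258} + v}}$ ($B{\left(v \right)} = -1 + \frac{1}{v + \sqrt{v + \frac{5}{258}}} = -1 + \frac{1}{v + \sqrt{\frac{5}{258} + v}}$)
$\left(\left(-5 - 23\right) + 31\right) 369 + B{\left(6^{2} \right)} = \left(\left(-5 - 23\right) + 31\right) 369 + \frac{258 - \sqrt{1290 + 66564 \cdot 6^{2}} - 258 \cdot 6^{2}}{258 \cdot 6^{2} + \sqrt{258} \sqrt{5 + 258 \cdot 6^{2}}} = \left(-28 + 31\right) 369 + \frac{258 - \sqrt{1290 + 66564 \cdot 36} - 9288}{258 \cdot 36 + \sqrt{258} \sqrt{5 + 258 \cdot 36}} = 3 \cdot 369 + \frac{258 - \sqrt{1290 + 2396304} - 9288}{9288 + \sqrt{258} \sqrt{5 + 9288}} = 1107 + \frac{258 - \sqrt{2397594} - 9288}{9288 + \sqrt{258} \sqrt{9293}} = 1107 + \frac{-9030 - \sqrt{2397594}}{9288 + \sqrt{2397594}}$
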